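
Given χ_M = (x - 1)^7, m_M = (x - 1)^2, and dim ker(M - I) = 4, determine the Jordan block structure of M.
Jordan blocks: (1, 2), (1, 2), (1, 2), (1, 1)

λ = 1: algebraic multiplicity 7 (exponent in χ_M), largest block size 2 (exponent in m_M), 4 blocks (geometric multiplicity). These force block sizes [2, 2, 2, 1].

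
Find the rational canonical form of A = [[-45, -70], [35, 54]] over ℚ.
The invariant factors of A (the non-unit diagonal entries of the Smith normal form of xI - A over ℚ[x]) are (x - 5)(x - 4), each dividing the next. The characteristic polynomial is their product, (x - 5)(x - 4).

The rational canonical form is the block-diagonal matrix of companion matrices C(f_i):
R = [[0, -20], [1, 9]].

R = [[0, -20], [1, 9]]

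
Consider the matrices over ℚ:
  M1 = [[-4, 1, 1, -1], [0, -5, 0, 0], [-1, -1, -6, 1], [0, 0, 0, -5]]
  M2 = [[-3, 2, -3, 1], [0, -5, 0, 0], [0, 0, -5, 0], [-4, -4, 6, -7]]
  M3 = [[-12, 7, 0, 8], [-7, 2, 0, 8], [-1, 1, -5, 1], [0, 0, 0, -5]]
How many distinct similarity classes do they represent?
Characteristic polynomials: χ_{M1} = (x + 5)^4, χ_{M2} = (x + 5)^4, χ_{M3} = (x + 5)^4.

{M1, M2}: invariant factors x + 5, x + 5, (x + 5)^2.

{M3}: invariant factors (x + 5)^2, (x + 5)^2.

Matrices are similar if and only if their invariant-factor lists agree; the partition into similarity classes is {M1, M2}, {M3}.

2 classes: {M1, M2}, {M3}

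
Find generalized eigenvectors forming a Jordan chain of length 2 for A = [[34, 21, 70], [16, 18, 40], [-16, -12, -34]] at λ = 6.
We seek v_1 ∈ ker((A - 6I)^2) \ ker(A - 6I), then set v_{i+1} = (A - 6I) v_i.

One such chain is v_1 = [[2, 1, -1]]^T, v_2 = [[7, 4, -4]]^T. Check: (A - 6I) v_2 = [[0, 0, 0]]^T = 0.

v_1 = [[2, 1, -1]]^T, v_2 = [[7, 4, -4]]^T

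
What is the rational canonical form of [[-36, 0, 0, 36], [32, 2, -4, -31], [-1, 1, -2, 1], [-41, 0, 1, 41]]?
R = [[0, 0, 0, 36], [1, 0, 0, -33], [0, 1, 0, 1], [0, 0, 1, 5]]

The invariant factors of A (the non-unit diagonal entries of the Smith normal form of xI - A over ℚ[x]) are (x - 3)^2(x^2 + x - 4), each dividing the next. The characteristic polynomial is their product, (x - 3)^2(x^2 + x - 4).

The rational canonical form is the block-diagonal matrix of companion matrices C(f_i):
R = [[0, 0, 0, 36], [1, 0, 0, -33], [0, 1, 0, 1], [0, 0, 1, 5]].

Note the characteristic polynomial does not split into linear factors over ℚ, so A has no Jordan form over ℚ; the rational canonical form exists over any field.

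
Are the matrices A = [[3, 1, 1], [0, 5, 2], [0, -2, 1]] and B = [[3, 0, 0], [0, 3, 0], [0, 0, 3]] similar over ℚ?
Both have characteristic polynomial (x - 3)^3, but the minimal polynomial of A is (x - 3)^2 while the minimal polynomial of B is x - 3. The minimal polynomial is a similarity invariant, so A and B are not similar.

No.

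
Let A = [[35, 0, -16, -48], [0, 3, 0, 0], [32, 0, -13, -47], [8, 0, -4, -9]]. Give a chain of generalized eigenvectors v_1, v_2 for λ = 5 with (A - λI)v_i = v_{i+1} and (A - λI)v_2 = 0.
We seek v_1 ∈ ker((A - 5I)^2) \ ker(A - 5I), then set v_{i+1} = (A - 5I) v_i.

One such chain is v_1 = [[-4, 0, -5, -1]]^T, v_2 = [[8, 0, 9, 2]]^T. Check: (A - 5I) v_2 = [[0, 0, 0, 0]]^T = 0.

v_1 = [[-4, 0, -5, -1]]^T, v_2 = [[8, 0, 9, 2]]^T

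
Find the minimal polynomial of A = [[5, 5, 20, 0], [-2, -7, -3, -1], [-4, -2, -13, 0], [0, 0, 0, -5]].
The characteristic polynomial factors as (x + 5)^4. The minimal polynomial is ∏(x - λ)^{k_λ} where k_λ is the size of the largest Jordan block at λ.

For λ = -5: rank(A + 5I) = 2, and the largest Jordan block has size 3 (the smallest k with rank((A + 5I)^k) = rank((A + 5I)^(k+1))).

So m_A(x) = (x + 5)^3.

m_A(x) = (x + 5)^3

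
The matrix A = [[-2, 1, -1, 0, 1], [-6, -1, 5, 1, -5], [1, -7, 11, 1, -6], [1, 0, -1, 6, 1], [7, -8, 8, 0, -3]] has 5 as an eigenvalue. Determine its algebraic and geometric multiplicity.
algebraic multiplicity 3, geometric multiplicity 2

The characteristic polynomial is (x - 5)^3(x + 2)^2, so the factor x - 5 appears with exponent 3: the algebraic multiplicity is 3.

rank(A - 5I) = 3, so the eigenspace has dimension 5 - 3 = 2: the geometric multiplicity is 2.

Since 2 < 3, A is not diagonalizable.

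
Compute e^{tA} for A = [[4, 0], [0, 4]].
e^{tA} = [[e^{4*t}, 0], [0, e^{4*t}]]

A has Jordan form J = [[4, 0], [0, 4]] with A = PJP^{-1}, so e^{tA} = P e^{tJ} P^{-1}.

For a Jordan block J_k(λ), e^{tJ_k(λ)} = e^{λt} · (I + tN + t^2 N^2/2! + ... + t^{k-1} N^{k-1}/(k-1)!) where N is the nilpotent superdiagonal part.

Assembling the blocks and conjugating back gives the entries of e^{tA} as shown above.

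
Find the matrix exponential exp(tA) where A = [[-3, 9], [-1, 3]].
e^{tA} = [[1 - 3*t, 9*t], [-t, 3*t + 1]]

A has Jordan form J = [[0, 1], [0, 0]] with A = PJP^{-1}, so e^{tA} = P e^{tJ} P^{-1}.

For a Jordan block J_k(λ), e^{tJ_k(λ)} = e^{λt} · (I + tN + t^2 N^2/2! + ... + t^{k-1} N^{k-1}/(k-1)!) where N is the nilpotent superdiagonal part.

Assembling the blocks and conjugating back gives the entries of e^{tA} as shown above.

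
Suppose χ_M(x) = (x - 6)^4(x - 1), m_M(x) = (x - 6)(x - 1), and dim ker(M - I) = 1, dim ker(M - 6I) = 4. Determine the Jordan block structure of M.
Jordan blocks: (1, 1), (6, 1), (6, 1), (6, 1), (6, 1)

λ = 1: algebraic multiplicity 1 (exponent in χ_M), largest block size 1 (exponent in m_M), 1 block (geometric multiplicity). This forces block sizes [1].
λ = 6: algebraic multiplicity 4 (exponent in χ_M), largest block size 1 (exponent in m_M), 4 blocks (geometric multiplicity). These force block sizes [1, 1, 1, 1].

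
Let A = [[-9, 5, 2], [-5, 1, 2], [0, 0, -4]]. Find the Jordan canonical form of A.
J = [[-4, 1, 0], [0, -4, 0], [0, 0, -4]]

The characteristic polynomial is det(xI - A) = (x + 4)^3, so the eigenvalues are -4 (algebraic multiplicity 3).

For λ = -4: rank(A + 4I) = 1, rank((A + 4I)^2) = 0. The eigenspace has dimension 3 - 1 = 2, so there are 2 Jordan blocks; the rank sequence gives block sizes [2, 1].

Assembling the blocks gives the Jordan form J above.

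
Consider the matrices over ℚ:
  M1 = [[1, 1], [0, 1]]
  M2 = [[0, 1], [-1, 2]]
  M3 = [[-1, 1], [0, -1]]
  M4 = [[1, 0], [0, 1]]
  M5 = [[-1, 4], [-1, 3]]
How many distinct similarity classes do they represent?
Characteristic polynomials: χ_{M1} = (x - 1)^2, χ_{M2} = (x - 1)^2, χ_{M3} = (x + 1)^2, χ_{M4} = (x - 1)^2, χ_{M5} = (x - 1)^2.

{M1, M2, M5}: invariant factors (x - 1)^2.

{M3}: invariant factors (x + 1)^2.

{M4}: invariant factors x - 1, x - 1.

Matrices are similar if and only if their invariant-factor lists agree; the partition into similarity classes is {M1, M2, M5}, {M3}, {M4}.

3 classes: {M1, M2, M5}, {M3}, {M4}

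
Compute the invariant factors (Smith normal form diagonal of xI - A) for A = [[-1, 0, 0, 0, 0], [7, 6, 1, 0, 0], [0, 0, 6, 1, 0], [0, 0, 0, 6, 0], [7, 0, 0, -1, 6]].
x - 6, (x - 6)^3(x + 1)

The Jordan structure of A has elementary divisors (x + 1), (x - 6)^3, (x - 6). Arranging the block sizes at each eigenvalue in decreasing order and taking row products gives the invariant factors.

Invariant factors (smallest first, each dividing the next): x - 6, (x - 6)^3(x + 1).

Check: the last factor (x - 6)^3(x + 1) is the minimal polynomial, and the product (x - 6)^4(x + 1) is the characteristic polynomial.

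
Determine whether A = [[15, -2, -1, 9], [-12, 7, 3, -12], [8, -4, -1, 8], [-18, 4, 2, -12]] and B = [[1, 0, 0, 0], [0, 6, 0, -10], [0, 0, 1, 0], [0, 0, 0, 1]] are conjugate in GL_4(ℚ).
No.

Both have characteristic polynomial (x - 6)(x - 1)^3, but the minimal polynomial of A is (x - 6)(x - 1)^2 while the minimal polynomial of B is (x - 6)(x - 1). The minimal polynomial is a similarity invariant, so A and B are not similar.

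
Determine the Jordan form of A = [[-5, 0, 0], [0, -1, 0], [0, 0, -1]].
The characteristic polynomial is det(xI - A) = (x + 1)^2(x + 5), so the eigenvalues are -5 (algebraic multiplicity 1), -1 (algebraic multiplicity 2).

For λ = -5: algebraic multiplicity 1 gives one 1×1 block.

For λ = -1: rank(A + I) = 1. The eigenspace has dimension 3 - 1 = 2, so there are 2 Jordan blocks; the rank sequence gives block sizes [1, 1].

Assembling the blocks gives the Jordan form J above.

J = [[-5, 0, 0], [0, -1, 0], [0, 0, -1]]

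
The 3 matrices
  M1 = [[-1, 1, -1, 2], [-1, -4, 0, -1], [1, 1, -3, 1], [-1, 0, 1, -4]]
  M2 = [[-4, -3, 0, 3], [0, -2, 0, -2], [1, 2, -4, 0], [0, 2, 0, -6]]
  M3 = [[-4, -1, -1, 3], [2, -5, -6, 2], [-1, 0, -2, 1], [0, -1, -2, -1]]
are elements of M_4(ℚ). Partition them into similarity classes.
Characteristic polynomials: χ_{M1} = (x + 3)^4, χ_{M2} = (x + 4)^4, χ_{M3} = (x + 3)^4.

{M1, M3}: invariant factors (x + 3)^2, (x + 3)^2.

{M2}: invariant factors x + 4, (x + 4)^3.

Matrices are similar if and only if their invariant-factor lists agree; the partition into similarity classes is {M1, M3}, {M2}.

2 classes: {M1, M3}, {M2}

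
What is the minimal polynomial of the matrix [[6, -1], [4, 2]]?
m_A(x) = (x - 4)^2

The characteristic polynomial factors as (x - 4)^2. The minimal polynomial is ∏(x - λ)^{k_λ} where k_λ is the size of the largest Jordan block at λ.

For λ = 4: rank(A - 4I) = 1, and the largest Jordan block has size 2 (the smallest k with rank((A - 4I)^k) = rank((A - 4I)^(k+1))).

So m_A(x) = (x - 4)^2.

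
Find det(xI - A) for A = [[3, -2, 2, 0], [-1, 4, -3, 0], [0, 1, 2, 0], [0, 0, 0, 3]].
χ_A(x) = (x - 3)^4

xI - A = [[x - 3, 2, -2, 0], [1, x - 4, 3, 0], [0, -1, x - 2, 0], [0, 0, 0, x - 3]].

Expanding det(xI - A) along the first row:
det(xI - A) = + (x - 3)·det([[x - 4, 3, 0], [-1, x - 2, 0], [0, 0, x - 3]]) - (2)·det([[1, 3, 0], [0, x - 2, 0], [0, 0, x - 3]]) + (-2)·det([[1, x - 4, 0], [0, -1, 0], [0, 0, x - 3]]) - (0)·det([[1, x - 4, 3], [0, -1, x - 2], [0, 0, 0]]).

Evaluating gives χ_A(x) = x^4 - 12x^3 + 54x^2 - 108x + 81 = (x - 3)^4.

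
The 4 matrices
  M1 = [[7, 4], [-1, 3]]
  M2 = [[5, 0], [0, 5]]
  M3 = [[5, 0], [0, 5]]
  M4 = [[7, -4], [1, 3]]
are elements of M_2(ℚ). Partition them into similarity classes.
2 classes: {M1, M4}, {M2, M3}

Characteristic polynomials: χ_{M1} = (x - 5)^2, χ_{M2} = (x - 5)^2, χ_{M3} = (x - 5)^2, χ_{M4} = (x - 5)^2.

{M1, M4}: invariant factors (x - 5)^2.

{M2, M3}: invariant factors x - 5, x - 5.

Matrices are similar if and only if their invariant-factor lists agree; the partition into similarity classes is {M1, M4}, {M2, M3}.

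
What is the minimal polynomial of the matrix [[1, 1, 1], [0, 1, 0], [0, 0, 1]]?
The characteristic polynomial factors as (x - 1)^3. The minimal polynomial is ∏(x - λ)^{k_λ} where k_λ is the size of the largest Jordan block at λ.

For λ = 1: rank(A - I) = 1, and the largest Jordan block has size 2 (the smallest k with rank((A - I)^k) = rank((A - I)^(k+1))).

So m_A(x) = (x - 1)^2.

m_A(x) = (x - 1)^2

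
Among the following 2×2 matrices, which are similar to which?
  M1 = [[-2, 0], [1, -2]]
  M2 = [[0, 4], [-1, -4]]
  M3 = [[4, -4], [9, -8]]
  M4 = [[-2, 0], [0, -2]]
2 classes: {M1, M2, M3}, {M4}

Characteristic polynomials: χ_{M1} = (x + 2)^2, χ_{M2} = (x + 2)^2, χ_{M3} = (x + 2)^2, χ_{M4} = (x + 2)^2.

{M1, M2, M3}: invariant factors (x + 2)^2.

{M4}: invariant factors x + 2, x + 2.

Matrices are similar if and only if their invariant-factor lists agree; the partition into similarity classes is {M1, M2, M3}, {M4}.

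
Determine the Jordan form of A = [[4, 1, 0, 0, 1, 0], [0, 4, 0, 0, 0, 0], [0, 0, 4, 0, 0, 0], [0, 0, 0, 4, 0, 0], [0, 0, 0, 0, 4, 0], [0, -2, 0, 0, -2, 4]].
J = [[4, 1, 0, 0, 0, 0], [0, 4, 0, 0, 0, 0], [0, 0, 4, 0, 0, 0], [0, 0, 0, 4, 0, 0], [0, 0, 0, 0, 4, 0], [0, 0, 0, 0, 0, 4]]

The characteristic polynomial is det(xI - A) = (x - 4)^6, so the eigenvalues are 4 (algebraic multiplicity 6).

For λ = 4: rank(A - 4I) = 1, rank((A - 4I)^2) = 0. The eigenspace has dimension 6 - 1 = 5, so there are 5 Jordan blocks; the rank sequence gives block sizes [2, 1, 1, 1, 1].

Assembling the blocks gives the Jordan form J above.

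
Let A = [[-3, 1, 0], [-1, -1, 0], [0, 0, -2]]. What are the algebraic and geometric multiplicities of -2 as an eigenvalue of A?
The characteristic polynomial is (x + 2)^3, so the factor x + 2 appears with exponent 3: the algebraic multiplicity is 3.

rank(A + 2I) = 1, so the eigenspace has dimension 3 - 1 = 2: the geometric multiplicity is 2.

Since 2 < 3, A is not diagonalizable.

algebraic multiplicity 3, geometric multiplicity 2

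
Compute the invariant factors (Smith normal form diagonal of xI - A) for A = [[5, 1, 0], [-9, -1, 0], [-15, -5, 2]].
The Jordan structure of A has elementary divisors (x - 2)^2, (x - 2). Arranging the block sizes at each eigenvalue in decreasing order and taking row products gives the invariant factors.

Invariant factors (smallest first, each dividing the next): x - 2, (x - 2)^2.

Check: the last factor (x - 2)^2 is the minimal polynomial, and the product (x - 2)^3 is the characteristic polynomial.

x - 2, (x - 2)^2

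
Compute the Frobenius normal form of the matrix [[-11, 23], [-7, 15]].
The invariant factors of A (the non-unit diagonal entries of the Smith normal form of xI - A over ℚ[x]) are x^2 - 4x - 4, each dividing the next. The characteristic polynomial is their product, x^2 - 4x - 4.

The rational canonical form is the block-diagonal matrix of companion matrices C(f_i):
R = [[0, 4], [1, 4]].

Note the characteristic polynomial does not split into linear factors over ℚ, so A has no Jordan form over ℚ; the rational canonical form exists over any field.

R = [[0, 4], [1, 4]]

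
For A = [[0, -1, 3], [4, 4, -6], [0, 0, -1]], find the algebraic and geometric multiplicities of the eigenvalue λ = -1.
algebraic multiplicity 1, geometric multiplicity 1

The characteristic polynomial is (x - 2)^2(x + 1), so the factor x + 1 appears with exponent 1: the algebraic multiplicity is 1.

rank(A + I) = 2, so the eigenspace has dimension 3 - 2 = 1: the geometric multiplicity is 1.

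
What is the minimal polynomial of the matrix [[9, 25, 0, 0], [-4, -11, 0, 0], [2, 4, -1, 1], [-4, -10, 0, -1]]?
m_A(x) = (x + 1)^2

The characteristic polynomial factors as (x + 1)^4. The minimal polynomial is ∏(x - λ)^{k_λ} where k_λ is the size of the largest Jordan block at λ.

For λ = -1: rank(A + I) = 2, and the largest Jordan block has size 2 (the smallest k with rank((A + I)^k) = rank((A + I)^(k+1))).

So m_A(x) = (x + 1)^2.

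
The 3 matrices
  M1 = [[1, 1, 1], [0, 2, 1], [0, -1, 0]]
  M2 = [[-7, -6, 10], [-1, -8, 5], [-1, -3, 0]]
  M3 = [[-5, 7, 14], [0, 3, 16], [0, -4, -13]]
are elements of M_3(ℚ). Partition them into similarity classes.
Characteristic polynomials: χ_{M1} = (x - 1)^3, χ_{M2} = (x + 5)^3, χ_{M3} = (x + 5)^3.

{M1}: invariant factors x - 1, (x - 1)^2.

{M2, M3}: invariant factors x + 5, (x + 5)^2.

Matrices are similar if and only if their invariant-factor lists agree; the partition into similarity classes is {M1}, {M2, M3}.

2 classes: {M1}, {M2, M3}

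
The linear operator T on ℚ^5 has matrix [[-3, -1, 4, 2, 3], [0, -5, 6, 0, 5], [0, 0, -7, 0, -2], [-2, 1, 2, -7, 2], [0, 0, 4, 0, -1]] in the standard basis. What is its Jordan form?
J = [[-5, 1, 0, 0, 0], [0, -5, 1, 0, 0], [0, 0, -5, 0, 0], [0, 0, 0, -5, 0], [0, 0, 0, 0, -3]]

The characteristic polynomial is det(xI - A) = (x + 3)(x + 5)^4, so the eigenvalues are -5 (algebraic multiplicity 4), -3 (algebraic multiplicity 1).

For λ = -5: rank(A + 5I) = 3, rank((A + 5I)^2) = 2, rank((A + 5I)^3) = 1. The eigenspace has dimension 5 - 3 = 2, so there are 2 Jordan blocks; the rank sequence gives block sizes [3, 1].

For λ = -3: algebraic multiplicity 1 gives one 1×1 block.

Assembling the blocks gives the Jordan form J above.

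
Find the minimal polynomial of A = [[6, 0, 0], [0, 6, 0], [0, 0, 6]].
The characteristic polynomial factors as (x - 6)^3. The minimal polynomial is ∏(x - λ)^{k_λ} where k_λ is the size of the largest Jordan block at λ.

For λ = 6: rank(A - 6I) = 0, and the largest Jordan block has size 1 (the smallest k with rank((A - 6I)^k) = rank((A - 6I)^(k+1))).

So m_A(x) = x - 6.

m_A(x) = x - 6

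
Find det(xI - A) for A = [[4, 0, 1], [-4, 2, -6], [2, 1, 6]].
xI - A = [[x - 4, 0, -1], [4, x - 2, 6], [-2, -1, x - 6]].

Expanding det(xI - A) along the first row:
det(xI - A) = + (x - 4)·det([[x - 2, 6], [-1, x - 6]]) - (0)·det([[4, 6], [-2, x - 6]]) + (-1)·det([[4, x - 2], [-2, -1]]).

Evaluating gives χ_A(x) = x^3 - 12x^2 + 48x - 64 = (x - 4)^3.

χ_A(x) = (x - 4)^3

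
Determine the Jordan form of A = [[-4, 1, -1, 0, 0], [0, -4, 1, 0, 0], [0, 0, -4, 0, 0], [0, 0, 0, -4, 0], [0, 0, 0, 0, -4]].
The characteristic polynomial is det(xI - A) = (x + 4)^5, so the eigenvalues are -4 (algebraic multiplicity 5).

For λ = -4: rank(A + 4I) = 2, rank((A + 4I)^2) = 1, rank((A + 4I)^3) = 0. The eigenspace has dimension 5 - 2 = 3, so there are 3 Jordan blocks; the rank sequence gives block sizes [3, 1, 1].

Assembling the blocks gives the Jordan form J above.

J = [[-4, 1, 0, 0, 0], [0, -4, 1, 0, 0], [0, 0, -4, 0, 0], [0, 0, 0, -4, 0], [0, 0, 0, 0, -4]]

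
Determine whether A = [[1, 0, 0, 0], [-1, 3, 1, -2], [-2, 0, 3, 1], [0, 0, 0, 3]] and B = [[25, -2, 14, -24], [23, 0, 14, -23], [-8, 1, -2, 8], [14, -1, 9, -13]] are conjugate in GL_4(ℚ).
Two matrices over a field are similar if and only if they have the same invariant factors.

Both A and B have characteristic polynomial (x - 3)^3(x - 1) and minimal polynomial (x - 3)^3(x - 1). Computing further, both have invariant factors (x - 3)^3(x - 1). Hence A and B are similar.

Yes.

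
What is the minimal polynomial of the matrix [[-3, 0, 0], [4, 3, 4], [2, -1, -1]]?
The characteristic polynomial factors as (x - 1)^2(x + 3). The minimal polynomial is ∏(x - λ)^{k_λ} where k_λ is the size of the largest Jordan block at λ.

For λ = -3: rank(A + 3I) = 2, and the largest Jordan block has size 1 (the smallest k with rank((A + 3I)^k) = rank((A + 3I)^(k+1))).
For λ = 1: rank(A - I) = 2, and the largest Jordan block has size 2 (the smallest k with rank((A - I)^k) = rank((A - I)^(k+1))).

So m_A(x) = (x - 1)^2(x + 3).

m_A(x) = (x - 1)^2(x + 3)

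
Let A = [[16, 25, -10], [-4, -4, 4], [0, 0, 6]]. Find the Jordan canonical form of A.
The characteristic polynomial is det(xI - A) = (x - 6)^3, so the eigenvalues are 6 (algebraic multiplicity 3).

For λ = 6: rank(A - 6I) = 1, rank((A - 6I)^2) = 0. The eigenspace has dimension 3 - 1 = 2, so there are 2 Jordan blocks; the rank sequence gives block sizes [2, 1].

Assembling the blocks gives the Jordan form J above.

J = [[6, 1, 0], [0, 6, 0], [0, 0, 6]]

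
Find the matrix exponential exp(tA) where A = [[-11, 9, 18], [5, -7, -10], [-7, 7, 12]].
A has Jordan form J = [[-2, 1, 0], [0, -2, 0], [0, 0, -2]] with A = PJP^{-1}, so e^{tA} = P e^{tJ} P^{-1}.

For a Jordan block J_k(λ), e^{tJ_k(λ)} = e^{λt} · (I + tN + t^2 N^2/2! + ... + t^{k-1} N^{k-1}/(k-1)!) where N is the nilpotent superdiagonal part.

Assembling the blocks and conjugating back gives the entries of e^{tA} as shown above.

e^{tA} = [[(1 - 9*t)*e^{-2*t}, 9*t*e^{-2*t}, 18*t*e^{-2*t}], [5*t*e^{-2*t}, (1 - 5*t)*e^{-2*t}, -10*t*e^{-2*t}], [-7*t*e^{-2*t}, 7*t*e^{-2*t}, (14*t + 1)*e^{-2*t}]]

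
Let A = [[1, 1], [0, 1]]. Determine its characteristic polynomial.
χ_A(x) = (x - 1)^2

xI - A = [[x - 1, -1], [0, x - 1]].

Expanding det(xI - A) along the first row:
det(xI - A) = + (x - 1)·det([[x - 1]]) - (-1)·det([[0]]).

Evaluating gives χ_A(x) = x^2 - 2x + 1 = (x - 1)^2.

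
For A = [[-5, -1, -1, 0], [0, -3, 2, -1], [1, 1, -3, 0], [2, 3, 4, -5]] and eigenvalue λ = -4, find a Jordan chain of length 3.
v_1 = [[-1, 0, 1, 1]]^T, v_2 = [[0, 1, 0, 1]]^T, v_3 = [[-1, 0, 1, 2]]^T

We seek v_1 ∈ ker((A + 4I)^3) \ ker((A + 4I)^2), then set v_{i+1} = (A + 4I) v_i.

One such chain is v_1 = [[-1, 0, 1, 1]]^T, v_2 = [[0, 1, 0, 1]]^T, v_3 = [[-1, 0, 1, 2]]^T. Check: (A + 4I) v_3 = [[0, 0, 0, 0]]^T = 0.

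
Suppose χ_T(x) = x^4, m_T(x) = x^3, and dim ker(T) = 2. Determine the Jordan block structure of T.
Jordan blocks: (0, 3), (0, 1)

λ = 0: algebraic multiplicity 4 (exponent in χ_T), largest block size 3 (exponent in m_T), 2 blocks (geometric multiplicity). These force block sizes [3, 1].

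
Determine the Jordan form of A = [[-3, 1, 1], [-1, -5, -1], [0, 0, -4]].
J = [[-4, 1, 0], [0, -4, 0], [0, 0, -4]]

The characteristic polynomial is det(xI - A) = (x + 4)^3, so the eigenvalues are -4 (algebraic multiplicity 3).

For λ = -4: rank(A + 4I) = 1, rank((A + 4I)^2) = 0. The eigenspace has dimension 3 - 1 = 2, so there are 2 Jordan blocks; the rank sequence gives block sizes [2, 1].

Assembling the blocks gives the Jordan form J above.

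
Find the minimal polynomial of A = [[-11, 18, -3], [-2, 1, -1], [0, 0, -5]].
The characteristic polynomial factors as (x + 5)^3. The minimal polynomial is ∏(x - λ)^{k_λ} where k_λ is the size of the largest Jordan block at λ.

For λ = -5: rank(A + 5I) = 1, and the largest Jordan block has size 2 (the smallest k with rank((A + 5I)^k) = rank((A + 5I)^(k+1))).

So m_A(x) = (x + 5)^2.

m_A(x) = (x + 5)^2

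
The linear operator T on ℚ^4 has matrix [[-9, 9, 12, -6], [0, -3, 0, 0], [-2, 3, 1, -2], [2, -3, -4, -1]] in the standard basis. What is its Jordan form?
The characteristic polynomial is det(xI - A) = (x + 3)^4, so the eigenvalues are -3 (algebraic multiplicity 4).

For λ = -3: rank(A + 3I) = 1, rank((A + 3I)^2) = 0. The eigenspace has dimension 4 - 1 = 3, so there are 3 Jordan blocks; the rank sequence gives block sizes [2, 1, 1].

Assembling the blocks gives the Jordan form J above.

J = [[-3, 1, 0, 0], [0, -3, 0, 0], [0, 0, -3, 0], [0, 0, 0, -3]]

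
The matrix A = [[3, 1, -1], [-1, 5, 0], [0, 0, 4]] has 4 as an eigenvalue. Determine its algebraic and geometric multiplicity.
algebraic multiplicity 3, geometric multiplicity 1

The characteristic polynomial is (x - 4)^3, so the factor x - 4 appears with exponent 3: the algebraic multiplicity is 3.

rank(A - 4I) = 2, so the eigenspace has dimension 3 - 2 = 1: the geometric multiplicity is 1.

Since 1 < 3, A is not diagonalizable.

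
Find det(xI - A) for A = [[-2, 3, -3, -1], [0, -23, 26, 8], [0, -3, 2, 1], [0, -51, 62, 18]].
χ_A(x) = (x - 1)(x + 2)^3

xI - A = [[x + 2, -3, 3, 1], [0, x + 23, -26, -8], [0, 3, x - 2, -1], [0, 51, -62, x - 18]].

Expanding det(xI - A) along the first row:
det(xI - A) = + (x + 2)·det([[x + 23, -26, -8], [3, x - 2, -1], [51, -62, x - 18]]) - (-3)·det([[0, -26, -8], [0, x - 2, -1], [0, -62, x - 18]]) + (3)·det([[0, x + 23, -8], [0, 3, -1], [0, 51, x - 18]]) - (1)·det([[0, x + 23, -26], [0, 3, x - 2], [0, 51, -62]]).

Evaluating gives χ_A(x) = x^4 + 5x^3 + 6x^2 - 4x - 8 = (x - 1)(x + 2)^3.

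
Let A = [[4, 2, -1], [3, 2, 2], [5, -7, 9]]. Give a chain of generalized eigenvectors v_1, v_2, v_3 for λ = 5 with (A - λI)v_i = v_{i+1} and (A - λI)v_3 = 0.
v_1 = [[0, 1, 2]]^T, v_2 = [[0, 1, 1]]^T, v_3 = [[1, -1, -3]]^T

We seek v_1 ∈ ker((A - 5I)^3) \ ker((A - 5I)^2), then set v_{i+1} = (A - 5I) v_i.

One such chain is v_1 = [[0, 1, 2]]^T, v_2 = [[0, 1, 1]]^T, v_3 = [[1, -1, -3]]^T. Check: (A - 5I) v_3 = [[0, 0, 0]]^T = 0.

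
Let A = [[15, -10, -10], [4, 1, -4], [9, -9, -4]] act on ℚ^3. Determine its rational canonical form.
The invariant factors of A (the non-unit diagonal entries of the Smith normal form of xI - A over ℚ[x]) are x - 5, (x - 5)(x - 2), each dividing the next. The characteristic polynomial is their product, (x - 5)^2(x - 2).

The rational canonical form is the block-diagonal matrix of companion matrices C(f_i):
R = [[5, 0, 0], [0, 0, -10], [0, 1, 7]].

R = [[5, 0, 0], [0, 0, -10], [0, 1, 7]]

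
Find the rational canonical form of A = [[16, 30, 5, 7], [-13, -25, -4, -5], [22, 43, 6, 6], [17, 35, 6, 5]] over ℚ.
The invariant factors of A (the non-unit diagonal entries of the Smith normal form of xI - A over ℚ[x]) are (x - 2)(x^3 + 3x + 5), each dividing the next. The characteristic polynomial is their product, (x - 2)(x^3 + 3x + 5).

The rational canonical form is the block-diagonal matrix of companion matrices C(f_i):
R = [[0, 0, 0, 10], [1, 0, 0, 1], [0, 1, 0, -3], [0, 0, 1, 2]].

Note the characteristic polynomial does not split into linear factors over ℚ, so A has no Jordan form over ℚ; the rational canonical form exists over any field.

R = [[0, 0, 0, 10], [1, 0, 0, 1], [0, 1, 0, -3], [0, 0, 1, 2]]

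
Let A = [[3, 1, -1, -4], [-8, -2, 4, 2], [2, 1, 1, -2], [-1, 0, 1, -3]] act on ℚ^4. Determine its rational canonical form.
R = [[0, 0, 0, 0], [1, 0, 0, -5], [0, 1, 0, 7], [0, 0, 1, -1]]

The invariant factors of A (the non-unit diagonal entries of the Smith normal form of xI - A over ℚ[x]) are x(x - 1)(x^2 + 2x - 5), each dividing the next. The characteristic polynomial is their product, x(x - 1)(x^2 + 2x - 5).

The rational canonical form is the block-diagonal matrix of companion matrices C(f_i):
R = [[0, 0, 0, 0], [1, 0, 0, -5], [0, 1, 0, 7], [0, 0, 1, -1]].

Note the characteristic polynomial does not split into linear factors over ℚ, so A has no Jordan form over ℚ; the rational canonical form exists over any field.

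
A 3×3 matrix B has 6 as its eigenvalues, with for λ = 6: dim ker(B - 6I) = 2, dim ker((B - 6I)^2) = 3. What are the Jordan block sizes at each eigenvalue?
λ = 6: successive nullity increments [2, 1] count blocks of size ≥ k; block sizes are [2, 1].

Jordan blocks: (6, 2), (6, 1)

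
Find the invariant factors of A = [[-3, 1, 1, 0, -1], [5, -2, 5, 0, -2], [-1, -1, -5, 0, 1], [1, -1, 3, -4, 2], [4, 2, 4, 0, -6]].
The Jordan structure of A has elementary divisors (x + 4)^3, (x + 4)^2. Arranging the block sizes at each eigenvalue in decreasing order and taking row products gives the invariant factors.

Invariant factors (smallest first, each dividing the next): (x + 4)^2, (x + 4)^3.

Check: the last factor (x + 4)^3 is the minimal polynomial, and the product (x + 4)^5 is the characteristic polynomial.

(x + 4)^2, (x + 4)^3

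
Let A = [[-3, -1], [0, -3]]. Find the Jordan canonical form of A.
The characteristic polynomial is det(xI - A) = (x + 3)^2, so the eigenvalues are -3 (algebraic multiplicity 2).

For λ = -3: rank(A + 3I) = 1, rank((A + 3I)^2) = 0. The eigenspace has dimension 2 - 1 = 1, so there is 1 Jordan block; the rank sequence gives block sizes [2].

Assembling the blocks gives the Jordan form J above.

J = [[-3, 1], [0, -3]]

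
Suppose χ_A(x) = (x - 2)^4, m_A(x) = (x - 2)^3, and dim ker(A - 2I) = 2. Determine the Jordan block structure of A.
Jordan blocks: (2, 3), (2, 1)

λ = 2: algebraic multiplicity 4 (exponent in χ_A), largest block size 3 (exponent in m_A), 2 blocks (geometric multiplicity). These force block sizes [3, 1].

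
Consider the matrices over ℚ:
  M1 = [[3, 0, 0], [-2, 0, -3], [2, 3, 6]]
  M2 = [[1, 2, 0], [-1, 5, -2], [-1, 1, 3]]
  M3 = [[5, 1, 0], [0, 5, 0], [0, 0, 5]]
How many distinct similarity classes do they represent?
Characteristic polynomials: χ_{M1} = (x - 3)^3, χ_{M2} = (x - 3)^3, χ_{M3} = (x - 5)^3.

{M1}: invariant factors x - 3, (x - 3)^2.

{M2}: invariant factors (x - 3)^3.

{M3}: invariant factors x - 5, (x - 5)^2.

Matrices are similar if and only if their invariant-factor lists agree; the partition into similarity classes is {M1}, {M2}, {M3}.

3 classes: {M1}, {M2}, {M3}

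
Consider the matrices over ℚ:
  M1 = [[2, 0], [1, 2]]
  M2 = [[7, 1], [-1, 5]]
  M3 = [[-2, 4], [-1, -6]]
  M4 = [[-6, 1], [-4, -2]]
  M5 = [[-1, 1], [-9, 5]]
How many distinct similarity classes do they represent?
Characteristic polynomials: χ_{M1} = (x - 2)^2, χ_{M2} = (x - 6)^2, χ_{M3} = (x + 4)^2, χ_{M4} = (x + 4)^2, χ_{M5} = (x - 2)^2.

{M1, M5}: invariant factors (x - 2)^2.

{M2}: invariant factors (x - 6)^2.

{M3, M4}: invariant factors (x + 4)^2.

Matrices are similar if and only if their invariant-factor lists agree; the partition into similarity classes is {M1, M5}, {M2}, {M3, M4}.

3 classes: {M1, M5}, {M2}, {M3, M4}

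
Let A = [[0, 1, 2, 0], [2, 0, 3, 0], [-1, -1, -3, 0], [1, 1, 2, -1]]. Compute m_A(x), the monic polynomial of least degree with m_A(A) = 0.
m_A(x) = (x + 1)^3

The characteristic polynomial factors as (x + 1)^4. The minimal polynomial is ∏(x - λ)^{k_λ} where k_λ is the size of the largest Jordan block at λ.

For λ = -1: rank(A + I) = 2, and the largest Jordan block has size 3 (the smallest k with rank((A + I)^k) = rank((A + I)^(k+1))).

So m_A(x) = (x + 1)^3.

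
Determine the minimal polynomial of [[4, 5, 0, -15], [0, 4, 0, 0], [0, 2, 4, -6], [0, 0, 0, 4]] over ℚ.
The characteristic polynomial factors as (x - 4)^4. The minimal polynomial is ∏(x - λ)^{k_λ} where k_λ is the size of the largest Jordan block at λ.

For λ = 4: rank(A - 4I) = 1, and the largest Jordan block has size 2 (the smallest k with rank((A - 4I)^k) = rank((A - 4I)^(k+1))).

So m_A(x) = (x - 4)^2.

m_A(x) = (x - 4)^2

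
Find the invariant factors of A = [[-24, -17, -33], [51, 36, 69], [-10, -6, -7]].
The Jordan structure of A has elementary divisors (x + 1), (x - 3)^2. Arranging the block sizes at each eigenvalue in decreasing order and taking row products gives the invariant factors.

Invariant factors (smallest first, each dividing the next): (x - 3)^2(x + 1).

Check: the last factor (x - 3)^2(x + 1) is the minimal polynomial, and the product (x - 3)^2(x + 1) is the characteristic polynomial.

(x - 3)^2(x + 1)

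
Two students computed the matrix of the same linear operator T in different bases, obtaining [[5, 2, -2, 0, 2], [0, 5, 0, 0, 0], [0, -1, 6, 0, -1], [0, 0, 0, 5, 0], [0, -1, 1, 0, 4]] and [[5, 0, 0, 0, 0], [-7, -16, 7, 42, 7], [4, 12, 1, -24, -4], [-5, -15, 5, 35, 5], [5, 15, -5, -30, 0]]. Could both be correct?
Yes.

Two matrices over a field are similar if and only if they have the same invariant factors.

Both A and B have characteristic polynomial (x - 5)^5 and minimal polynomial (x - 5)^2. Computing further, both have invariant factors x - 5, x - 5, x - 5, (x - 5)^2. Hence A and B are similar.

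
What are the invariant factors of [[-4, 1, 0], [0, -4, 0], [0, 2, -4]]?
The Jordan structure of A has elementary divisors (x + 4)^2, (x + 4). Arranging the block sizes at each eigenvalue in decreasing order and taking row products gives the invariant factors.

Invariant factors (smallest first, each dividing the next): x + 4, (x + 4)^2.

Check: the last factor (x + 4)^2 is the minimal polynomial, and the product (x + 4)^3 is the characteristic polynomial.

x + 4, (x + 4)^2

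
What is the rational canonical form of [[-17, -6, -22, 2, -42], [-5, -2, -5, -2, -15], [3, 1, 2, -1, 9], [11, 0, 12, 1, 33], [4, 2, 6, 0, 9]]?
R = [[-3, 0, 0, 0, 0], [0, 0, 0, 0, -9], [0, 1, 0, 0, 12], [0, 0, 1, 0, 2], [0, 0, 0, 1, -4]]

The invariant factors of A (the non-unit diagonal entries of the Smith normal form of xI - A over ℚ[x]) are x + 3, (x - 1)^2(x + 3)^2, each dividing the next. The characteristic polynomial is their product, (x - 1)^2(x + 3)^3.

The rational canonical form is the block-diagonal matrix of companion matrices C(f_i):
R = [[-3, 0, 0, 0, 0], [0, 0, 0, 0, -9], [0, 1, 0, 0, 12], [0, 0, 1, 0, 2], [0, 0, 0, 1, -4]].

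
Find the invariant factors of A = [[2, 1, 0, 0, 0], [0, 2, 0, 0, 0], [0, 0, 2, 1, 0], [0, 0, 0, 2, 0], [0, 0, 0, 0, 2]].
x - 2, (x - 2)^2, (x - 2)^2

The Jordan structure of A has elementary divisors (x - 2)^2, (x - 2)^2, (x - 2). Arranging the block sizes at each eigenvalue in decreasing order and taking row products gives the invariant factors.

Invariant factors (smallest first, each dividing the next): x - 2, (x - 2)^2, (x - 2)^2.

Check: the last factor (x - 2)^2 is the minimal polynomial, and the product (x - 2)^5 is the characteristic polynomial.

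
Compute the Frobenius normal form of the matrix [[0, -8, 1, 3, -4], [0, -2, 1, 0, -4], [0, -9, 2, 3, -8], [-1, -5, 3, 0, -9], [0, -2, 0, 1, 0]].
The invariant factors of A (the non-unit diagonal entries of the Smith normal form of xI - A over ℚ[x]) are x^5, each dividing the next. The characteristic polynomial is their product, x^5.

The rational canonical form is the block-diagonal matrix of companion matrices C(f_i):
R = [[0, 0, 0, 0, 0], [1, 0, 0, 0, 0], [0, 1, 0, 0, 0], [0, 0, 1, 0, 0], [0, 0, 0, 1, 0]].

R = [[0, 0, 0, 0, 0], [1, 0, 0, 0, 0], [0, 1, 0, 0, 0], [0, 0, 1, 0, 0], [0, 0, 0, 1, 0]]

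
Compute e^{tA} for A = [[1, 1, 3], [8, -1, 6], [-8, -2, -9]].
A has Jordan form J = [[-3, 1, 0], [0, -3, 0], [0, 0, -3]] with A = PJP^{-1}, so e^{tA} = P e^{tJ} P^{-1}.

For a Jordan block J_k(λ), e^{tJ_k(λ)} = e^{λt} · (I + tN + t^2 N^2/2! + ... + t^{k-1} N^{k-1}/(k-1)!) where N is the nilpotent superdiagonal part.

Assembling the blocks and conjugating back gives the entries of e^{tA} as shown above.

e^{tA} = [[(4*t + 1)*e^{-3*t}, t*e^{-3*t}, 3*t*e^{-3*t}], [8*t*e^{-3*t}, (2*t + 1)*e^{-3*t}, 6*t*e^{-3*t}], [-8*t*e^{-3*t}, -2*t*e^{-3*t}, (1 - 6*t)*e^{-3*t}]]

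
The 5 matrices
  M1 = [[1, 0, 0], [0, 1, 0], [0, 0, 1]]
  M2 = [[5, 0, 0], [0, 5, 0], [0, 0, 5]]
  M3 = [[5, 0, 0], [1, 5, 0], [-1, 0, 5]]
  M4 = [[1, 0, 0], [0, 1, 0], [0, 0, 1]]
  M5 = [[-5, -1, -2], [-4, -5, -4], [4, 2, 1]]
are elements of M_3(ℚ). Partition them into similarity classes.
4 classes: {M1, M4}, {M2}, {M3}, {M5}

Characteristic polynomials: χ_{M1} = (x - 1)^3, χ_{M2} = (x - 5)^3, χ_{M3} = (x - 5)^3, χ_{M4} = (x - 1)^3, χ_{M5} = (x + 3)^3.

{M1, M4}: invariant factors x - 1, x - 1, x - 1.

{M2}: invariant factors x - 5, x - 5, x - 5.

{M3}: invariant factors x - 5, (x - 5)^2.

{M5}: invariant factors x + 3, (x + 3)^2.

Matrices are similar if and only if their invariant-factor lists agree; the partition into similarity classes is {M1, M4}, {M2}, {M3}, {M5}.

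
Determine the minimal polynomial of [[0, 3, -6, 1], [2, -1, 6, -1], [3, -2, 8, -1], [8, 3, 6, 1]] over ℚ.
The characteristic polynomial factors as (x - 2)^4. The minimal polynomial is ∏(x - λ)^{k_λ} where k_λ is the size of the largest Jordan block at λ.

For λ = 2: rank(A - 2I) = 2, and the largest Jordan block has size 2 (the smallest k with rank((A - 2I)^k) = rank((A - 2I)^(k+1))).

So m_A(x) = (x - 2)^2.

m_A(x) = (x - 2)^2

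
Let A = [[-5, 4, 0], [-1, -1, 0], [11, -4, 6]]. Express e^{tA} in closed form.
e^{tA} = [[(1 - 2*t)*e^{-3*t}, 4*t*e^{-3*t}, 0], [-t*e^{-3*t}, (2*t + 1)*e^{-3*t}, 0], [(2*t + e^{9*t} - 1)*e^{-3*t}, -4*t*e^{-3*t}, e^{6*t}]]

A has Jordan form J = [[-3, 1, 0], [0, -3, 0], [0, 0, 6]] with A = PJP^{-1}, so e^{tA} = P e^{tJ} P^{-1}.

For a Jordan block J_k(λ), e^{tJ_k(λ)} = e^{λt} · (I + tN + t^2 N^2/2! + ... + t^{k-1} N^{k-1}/(k-1)!) where N is the nilpotent superdiagonal part.

Assembling the blocks and conjugating back gives the entries of e^{tA} as shown above.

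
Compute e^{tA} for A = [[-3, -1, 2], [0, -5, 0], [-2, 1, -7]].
e^{tA} = [[(2*t + 1)*e^{-5*t}, -t*e^{-5*t}, 2*t*e^{-5*t}], [0, e^{-5*t}, 0], [-2*t*e^{-5*t}, t*e^{-5*t}, (1 - 2*t)*e^{-5*t}]]

A has Jordan form J = [[-5, 1, 0], [0, -5, 0], [0, 0, -5]] with A = PJP^{-1}, so e^{tA} = P e^{tJ} P^{-1}.

For a Jordan block J_k(λ), e^{tJ_k(λ)} = e^{λt} · (I + tN + t^2 N^2/2! + ... + t^{k-1} N^{k-1}/(k-1)!) where N is the nilpotent superdiagonal part.

Assembling the blocks and conjugating back gives the entries of e^{tA} as shown above.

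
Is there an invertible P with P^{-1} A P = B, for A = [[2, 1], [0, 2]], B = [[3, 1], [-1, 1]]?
Two matrices over a field are similar if and only if they have the same invariant factors.

Both A and B have characteristic polynomial (x - 2)^2 and minimal polynomial (x - 2)^2. Computing further, both have invariant factors (x - 2)^2. Hence A and B are similar.

Yes.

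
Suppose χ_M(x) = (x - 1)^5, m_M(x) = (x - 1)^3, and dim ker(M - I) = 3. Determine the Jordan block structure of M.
λ = 1: algebraic multiplicity 5 (exponent in χ_M), largest block size 3 (exponent in m_M), 3 blocks (geometric multiplicity). These force block sizes [3, 1, 1].

Jordan blocks: (1, 3), (1, 1), (1, 1)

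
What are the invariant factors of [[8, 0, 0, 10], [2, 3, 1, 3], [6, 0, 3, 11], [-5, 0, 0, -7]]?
The Jordan structure of A has elementary divisors (x + 2), (x - 3)^3. Arranging the block sizes at each eigenvalue in decreasing order and taking row products gives the invariant factors.

Invariant factors (smallest first, each dividing the next): (x - 3)^3(x + 2).

Check: the last factor (x - 3)^3(x + 2) is the minimal polynomial, and the product (x - 3)^3(x + 2) is the characteristic polynomial.

(x - 3)^3(x + 2)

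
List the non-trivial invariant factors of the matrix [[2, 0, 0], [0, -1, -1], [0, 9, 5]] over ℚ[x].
x - 2, (x - 2)^2

The Jordan structure of A has elementary divisors (x - 2)^2, (x - 2). Arranging the block sizes at each eigenvalue in decreasing order and taking row products gives the invariant factors.

Invariant factors (smallest first, each dividing the next): x - 2, (x - 2)^2.

Check: the last factor (x - 2)^2 is the minimal polynomial, and the product (x - 2)^3 is the characteristic polynomial.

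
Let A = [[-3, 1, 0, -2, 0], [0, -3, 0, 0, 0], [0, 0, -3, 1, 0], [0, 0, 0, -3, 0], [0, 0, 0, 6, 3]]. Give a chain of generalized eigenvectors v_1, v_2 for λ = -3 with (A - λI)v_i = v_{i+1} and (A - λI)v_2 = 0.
v_1 = [[0, 1, 0, 0, 0]]^T, v_2 = [[1, 0, 0, 0, 0]]^T

We seek v_1 ∈ ker((A + 3I)^2) \ ker(A + 3I), then set v_{i+1} = (A + 3I) v_i.

One such chain is v_1 = [[0, 1, 0, 0, 0]]^T, v_2 = [[1, 0, 0, 0, 0]]^T. Check: (A + 3I) v_2 = [[0, 0, 0, 0, 0]]^T = 0.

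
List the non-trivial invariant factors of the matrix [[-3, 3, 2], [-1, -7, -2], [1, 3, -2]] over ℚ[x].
x + 4, (x + 4)^2

The Jordan structure of A has elementary divisors (x + 4)^2, (x + 4). Arranging the block sizes at each eigenvalue in decreasing order and taking row products gives the invariant factors.

Invariant factors (smallest first, each dividing the next): x + 4, (x + 4)^2.

Check: the last factor (x + 4)^2 is the minimal polynomial, and the product (x + 4)^3 is the characteristic polynomial.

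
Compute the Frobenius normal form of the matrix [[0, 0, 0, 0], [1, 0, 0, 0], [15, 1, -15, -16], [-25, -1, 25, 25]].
The invariant factors of A (the non-unit diagonal entries of the Smith normal form of xI - A over ℚ[x]) are x^2(x - 5)^2, each dividing the next. The characteristic polynomial is their product, x^2(x - 5)^2.

The rational canonical form is the block-diagonal matrix of companion matrices C(f_i):
R = [[0, 0, 0, 0], [1, 0, 0, 0], [0, 1, 0, -25], [0, 0, 1, 10]].

R = [[0, 0, 0, 0], [1, 0, 0, 0], [0, 1, 0, -25], [0, 0, 1, 10]]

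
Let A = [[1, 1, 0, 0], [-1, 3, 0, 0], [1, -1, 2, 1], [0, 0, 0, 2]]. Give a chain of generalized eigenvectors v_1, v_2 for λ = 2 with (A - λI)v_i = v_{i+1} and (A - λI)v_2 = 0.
We seek v_1 ∈ ker((A - 2I)^2) \ ker(A - 2I), then set v_{i+1} = (A - 2I) v_i.

One such chain is v_1 = [[0, 1, 1, 1]]^T, v_2 = [[1, 1, 0, 0]]^T. Check: (A - 2I) v_2 = [[0, 0, 0, 0]]^T = 0.

v_1 = [[0, 1, 1, 1]]^T, v_2 = [[1, 1, 0, 0]]^T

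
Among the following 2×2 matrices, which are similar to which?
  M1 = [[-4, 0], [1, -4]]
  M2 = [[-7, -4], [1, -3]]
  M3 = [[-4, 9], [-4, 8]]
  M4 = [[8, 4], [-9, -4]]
3 classes: {M1}, {M2}, {M3, M4}

Characteristic polynomials: χ_{M1} = (x + 4)^2, χ_{M2} = (x + 5)^2, χ_{M3} = (x - 2)^2, χ_{M4} = (x - 2)^2.

{M1}: invariant factors (x + 4)^2.

{M2}: invariant factors (x + 5)^2.

{M3, M4}: invariant factors (x - 2)^2.

Matrices are similar if and only if their invariant-factor lists agree; the partition into similarity classes is {M1}, {M2}, {M3, M4}.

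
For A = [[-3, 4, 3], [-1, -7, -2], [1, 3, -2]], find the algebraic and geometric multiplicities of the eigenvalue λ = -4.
The characteristic polynomial is (x + 4)^3, so the factor x + 4 appears with exponent 3: the algebraic multiplicity is 3.

rank(A + 4I) = 2, so the eigenspace has dimension 3 - 2 = 1: the geometric multiplicity is 1.

Since 1 < 3, A is not diagonalizable.

algebraic multiplicity 3, geometric multiplicity 1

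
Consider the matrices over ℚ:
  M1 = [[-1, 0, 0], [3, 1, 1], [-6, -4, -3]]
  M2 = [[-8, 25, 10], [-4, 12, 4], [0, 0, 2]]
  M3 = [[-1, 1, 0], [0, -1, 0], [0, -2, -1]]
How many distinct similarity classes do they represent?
2 classes: {M1, M3}, {M2}

Characteristic polynomials: χ_{M1} = (x + 1)^3, χ_{M2} = (x - 2)^3, χ_{M3} = (x + 1)^3.

{M1, M3}: invariant factors x + 1, (x + 1)^2.

{M2}: invariant factors x - 2, (x - 2)^2.

Matrices are similar if and only if their invariant-factor lists agree; the partition into similarity classes is {M1, M3}, {M2}.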